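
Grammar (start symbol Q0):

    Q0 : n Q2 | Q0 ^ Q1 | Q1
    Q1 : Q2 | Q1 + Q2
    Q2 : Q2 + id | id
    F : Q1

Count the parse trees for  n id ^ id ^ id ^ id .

Parse trees for n id ^ id ^ id ^ id:
  [Q0 [Q0 [Q0 [Q0 n [Q2 id]] ^ [Q1 [Q2 id]]] ^ [Q1 [Q2 id]]] ^ [Q1 [Q2 id]]]

1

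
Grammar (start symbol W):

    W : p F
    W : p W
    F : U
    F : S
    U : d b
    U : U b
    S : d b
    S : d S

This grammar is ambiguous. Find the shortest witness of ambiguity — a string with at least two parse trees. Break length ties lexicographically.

p d b

length 3: p d b has 2 parse trees

Two derivations of p d b:
  W ⇒ p F ⇒ p U ⇒ p d b
  W ⇒ p F ⇒ p S ⇒ p d b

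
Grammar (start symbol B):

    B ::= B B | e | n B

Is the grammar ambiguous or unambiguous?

Ambiguous

Witness: e e e

Derivation 1: B ⇒ B B ⇒ B B B ⇒ e B B ⇒ e e B ⇒ e e e
Derivation 2: B ⇒ B B ⇒ e B ⇒ e B B ⇒ e e B ⇒ e e e

Two distinct leftmost derivations for the same string.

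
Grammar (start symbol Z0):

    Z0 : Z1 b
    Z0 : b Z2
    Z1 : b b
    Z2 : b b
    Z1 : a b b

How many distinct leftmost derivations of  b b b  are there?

Parse trees for b b b:
  [Z0 [Z1 b b] b]
  [Z0 b [Z2 b b]]

2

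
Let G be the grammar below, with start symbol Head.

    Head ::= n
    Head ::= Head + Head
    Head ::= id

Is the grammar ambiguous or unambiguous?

Ambiguous

Witness: id + id + id

Derivation 1: Head ⇒ Head + Head ⇒ Head + Head + Head ⇒ id + Head + Head ⇒ id + id + Head ⇒ id + id + id
Derivation 2: Head ⇒ Head + Head ⇒ id + Head ⇒ id + Head + Head ⇒ id + id + Head ⇒ id + id + id

Two distinct leftmost derivations for the same string.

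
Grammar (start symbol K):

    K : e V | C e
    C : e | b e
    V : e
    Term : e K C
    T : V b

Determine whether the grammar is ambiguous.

Witness: e e

Derivation 1: K ⇒ e V ⇒ e e
Derivation 2: K ⇒ C e ⇒ e e

Two distinct leftmost derivations for the same string.

Ambiguous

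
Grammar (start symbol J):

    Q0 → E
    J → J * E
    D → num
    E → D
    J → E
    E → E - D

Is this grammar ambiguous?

(Q0 is unreachable from J, so its rules don't affect L(J).) J → J * E | E  ;  E → E - D | D  — a left-associative chain with D at the bottom. Each string factors uniquely by precedence.

Unambiguous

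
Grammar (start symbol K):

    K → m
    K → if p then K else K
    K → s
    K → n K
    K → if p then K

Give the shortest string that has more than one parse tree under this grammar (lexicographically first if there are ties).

length 1: no string has ≥2 trees
length 2: no string has ≥2 trees
length 3: no string has ≥2 trees
length 4: no string has ≥2 trees
length 5: no string has ≥2 trees
length 6: no string has ≥2 trees
length 7: no string has ≥2 trees
length 8: no string has ≥2 trees
length 9: if p then if p then m else m has 2 parse trees

Two derivations of if p then if p then m else m:
  K ⇒ if p then K else K ⇒ if p then if p then K else K ⇒ if p then if p then m else K ⇒ if p then if p then m else m
  K ⇒ if p then K ⇒ if p then if p then K else K ⇒ if p then if p then m else K ⇒ if p then if p then m else m

if p then if p then m else m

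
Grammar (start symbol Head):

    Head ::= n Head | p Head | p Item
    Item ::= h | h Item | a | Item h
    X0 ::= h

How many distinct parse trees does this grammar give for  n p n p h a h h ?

Parse trees for n p n p h a h h:
  [Head n [Head p [Head n [Head p [Item h [Item [Item [Item a] h] h]]]]]]
  [Head n [Head p [Head n [Head p [Item [Item h [Item [Item a] h]] h]]]]]
  [Head n [Head p [Head n [Head p [Item [Item [Item h [Item a]] h] h]]]]]

3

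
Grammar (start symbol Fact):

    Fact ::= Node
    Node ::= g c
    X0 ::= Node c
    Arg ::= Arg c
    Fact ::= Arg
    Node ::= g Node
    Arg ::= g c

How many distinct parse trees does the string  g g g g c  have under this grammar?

Parse trees for g g g g c:
  [Fact [Node g [Node g [Node g [Node g c]]]]]

1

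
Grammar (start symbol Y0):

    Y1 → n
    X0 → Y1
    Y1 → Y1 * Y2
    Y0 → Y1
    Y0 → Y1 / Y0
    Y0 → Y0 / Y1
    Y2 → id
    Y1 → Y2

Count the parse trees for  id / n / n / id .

Parse trees for id / n / n / id:
  [Y0 [Y1 [Y2 id]] / [Y0 [Y1 n] / [Y0 [Y1 n] / [Y0 [Y1 [Y2 id]]]]]]
  [Y0 [Y1 [Y2 id]] / [Y0 [Y1 n] / [Y0 [Y0 [Y1 n]] / [Y1 [Y2 id]]]]]
  [Y0 [Y1 [Y2 id]] / [Y0 [Y0 [Y1 n] / [Y0 [Y1 n]]] / [Y1 [Y2 id]]]]
  [Y0 [Y1 [Y2 id]] / [Y0 [Y0 [Y0 [Y1 n]] / [Y1 n]] / [Y1 [Y2 id]]]]
  [Y0 [Y0 [Y1 [Y2 id]] / [Y0 [Y1 n] / [Y0 [Y1 n]]]] / [Y1 [Y2 id]]]
  [Y0 [Y0 [Y1 [Y2 id]] / [Y0 [Y0 [Y1 n]] / [Y1 n]]] / [Y1 [Y2 id]]]
  [Y0 [Y0 [Y0 [Y1 [Y2 id]] / [Y0 [Y1 n]]] / [Y1 n]] / [Y1 [Y2 id]]]
  [Y0 [Y0 [Y0 [Y0 [Y1 [Y2 id]]] / [Y1 n]] / [Y1 n]] / [Y1 [Y2 id]]]

8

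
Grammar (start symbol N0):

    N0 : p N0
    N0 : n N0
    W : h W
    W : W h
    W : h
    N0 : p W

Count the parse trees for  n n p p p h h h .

Parse trees for n n p p p h h h:
  [N0 n [N0 n [N0 p [N0 p [N0 p [W h [W h [W h]]]]]]]]
  [N0 n [N0 n [N0 p [N0 p [N0 p [W h [W [W h] h]]]]]]]
  [N0 n [N0 n [N0 p [N0 p [N0 p [W [W h [W h]] h]]]]]]
  [N0 n [N0 n [N0 p [N0 p [N0 p [W [W [W h] h] h]]]]]]

4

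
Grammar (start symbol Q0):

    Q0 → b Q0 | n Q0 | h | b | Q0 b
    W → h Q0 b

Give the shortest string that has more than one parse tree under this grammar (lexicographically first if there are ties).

b b

length 1: no string has ≥2 trees
length 2: b b has 2 parse trees

Two derivations of b b:
  Q0 ⇒ b Q0 ⇒ b b
  Q0 ⇒ Q0 b ⇒ b b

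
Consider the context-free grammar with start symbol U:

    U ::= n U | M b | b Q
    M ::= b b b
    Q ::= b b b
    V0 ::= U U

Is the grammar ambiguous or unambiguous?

Ambiguous

Witness: b b b b

Derivation 1: U ⇒ M b ⇒ b b b b
Derivation 2: U ⇒ b Q ⇒ b b b b

Two distinct leftmost derivations for the same string.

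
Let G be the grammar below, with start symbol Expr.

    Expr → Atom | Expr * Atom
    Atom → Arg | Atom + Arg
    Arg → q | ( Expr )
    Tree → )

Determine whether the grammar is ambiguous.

Only Expr, Atom, Arg are reachable from Expr; ignoring the rest: Expr → Expr * Atom | Atom  ;  Atom → Atom + Arg | Arg  — a left-associative chain with Arg at the bottom. Each string factors uniquely by precedence.

Unambiguous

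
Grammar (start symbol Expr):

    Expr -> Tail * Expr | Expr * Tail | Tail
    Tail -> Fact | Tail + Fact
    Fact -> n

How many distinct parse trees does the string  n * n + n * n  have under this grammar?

Parse trees for n * n + n * n:
  [Expr [Tail [Fact n]] * [Expr [Tail [Tail [Fact n]] + [Fact n]] * [Expr [Tail [Fact n]]]]]
  [Expr [Tail [Fact n]] * [Expr [Expr [Tail [Tail [Fact n]] + [Fact n]]] * [Tail [Fact n]]]]
  [Expr [Expr [Tail [Fact n]] * [Expr [Tail [Tail [Fact n]] + [Fact n]]]] * [Tail [Fact n]]]
  [Expr [Expr [Expr [Tail [Fact n]]] * [Tail [Tail [Fact n]] + [Fact n]]] * [Tail [Fact n]]]

4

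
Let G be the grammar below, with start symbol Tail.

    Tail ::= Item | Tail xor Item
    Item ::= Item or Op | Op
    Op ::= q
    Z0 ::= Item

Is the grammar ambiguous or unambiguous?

Only Tail, Item, Op are reachable from Tail; ignoring the rest: This is a standard precedence ladder (Tail over Item over Op), with each level left-recursive on its own operator ('xor' at Tail, 'or' at Item). That structure is LR(1), hence unambiguous.

Unambiguous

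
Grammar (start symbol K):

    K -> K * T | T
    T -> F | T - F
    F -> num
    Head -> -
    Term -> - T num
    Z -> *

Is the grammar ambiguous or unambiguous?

(Head, Term, Z are unreachable from K, so their rules don't affect L(K).) The grammar is stratified — K handles '*' (left-recursive), T handles '-', F atoms. Each operator has a fixed associativity and precedence level, so every string has one parse.

Unambiguous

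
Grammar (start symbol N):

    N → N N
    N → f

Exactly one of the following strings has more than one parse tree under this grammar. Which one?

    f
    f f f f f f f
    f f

f f f f f f f

f: 1 tree
f f f f f f f: 132 trees
f f: 1 tree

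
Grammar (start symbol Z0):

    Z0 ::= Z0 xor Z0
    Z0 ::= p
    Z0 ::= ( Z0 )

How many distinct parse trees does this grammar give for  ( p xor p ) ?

Parse trees for ( p xor p ):
  [Z0 ( [Z0 [Z0 p] xor [Z0 p]] )]

1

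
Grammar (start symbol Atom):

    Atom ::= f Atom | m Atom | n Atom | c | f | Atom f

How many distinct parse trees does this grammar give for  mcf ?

2

Parse trees for mcf:
  [Atom m [Atom [Atom c] f]]
  [Atom [Atom m [Atom c]] f]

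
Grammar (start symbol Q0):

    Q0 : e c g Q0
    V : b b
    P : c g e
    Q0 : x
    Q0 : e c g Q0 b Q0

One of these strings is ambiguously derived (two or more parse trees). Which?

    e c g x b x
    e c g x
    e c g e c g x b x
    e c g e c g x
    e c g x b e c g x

e c g x b x: 1 tree
e c g x: 1 tree
e c g e c g x b x: 2 trees
e c g e c g x: 1 tree
e c g x b e c g x: 1 tree

e c g e c g x b x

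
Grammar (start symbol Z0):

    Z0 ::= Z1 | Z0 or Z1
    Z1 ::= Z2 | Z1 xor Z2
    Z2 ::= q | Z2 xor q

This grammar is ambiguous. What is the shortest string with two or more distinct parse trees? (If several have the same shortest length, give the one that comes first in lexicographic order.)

length 1: no string has ≥2 trees
length 3: q xor q has 2 parse trees

Two derivations of q xor q:
  Z0 ⇒ Z1 ⇒ Z2 ⇒ Z2 xor q ⇒ q xor q
  Z0 ⇒ Z1 ⇒ Z1 xor Z2 ⇒ Z2 xor Z2 ⇒ q xor Z2 ⇒ q xor q

q xor q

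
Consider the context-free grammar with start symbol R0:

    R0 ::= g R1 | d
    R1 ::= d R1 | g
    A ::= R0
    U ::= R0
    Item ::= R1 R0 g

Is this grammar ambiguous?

Only R0, R1 are reachable from R0; ignoring the rest: Restricted to the reachable nonterminals, every rule has the form A → t or A → t B, and no two rules for the same A share a first terminal. The grammar encodes a DFA — one run per string.

Unambiguous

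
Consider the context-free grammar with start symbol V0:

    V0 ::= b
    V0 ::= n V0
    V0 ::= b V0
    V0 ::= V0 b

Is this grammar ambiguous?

Witness: b b

Derivation 1: V0 ⇒ b V0 ⇒ b b
Derivation 2: V0 ⇒ V0 b ⇒ b b

Two distinct leftmost derivations for the same string.

Ambiguous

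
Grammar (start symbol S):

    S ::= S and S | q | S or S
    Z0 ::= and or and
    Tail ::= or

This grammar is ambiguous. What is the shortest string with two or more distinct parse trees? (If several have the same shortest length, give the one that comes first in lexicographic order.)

q and q and q

length 1: no string has ≥2 trees
length 3: no string has ≥2 trees
length 5: q and q and q has 2 parse trees

Two derivations of q and q and q:
  S ⇒ S and S ⇒ S and S and S ⇒ q and S and S ⇒ q and q and S ⇒ q and q and q
  S ⇒ S and S ⇒ q and S ⇒ q and S and S ⇒ q and q and S ⇒ q and q and q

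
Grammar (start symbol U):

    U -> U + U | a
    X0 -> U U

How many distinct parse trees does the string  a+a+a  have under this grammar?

Parse trees for a+a+a:
  [U [U a] + [U [U a] + [U a]]]
  [U [U [U a] + [U a]] + [U a]]

2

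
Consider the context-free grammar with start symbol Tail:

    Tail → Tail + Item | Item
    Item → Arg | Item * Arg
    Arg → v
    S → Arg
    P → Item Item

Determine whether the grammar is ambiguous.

Only Tail, Item, Arg are reachable from Tail; ignoring the rest: This is a standard precedence ladder (Tail over Item over Arg), with each level left-recursive on its own operator ('+' at Tail, '*' at Item). That structure is LR(1), hence unambiguous.

Unambiguous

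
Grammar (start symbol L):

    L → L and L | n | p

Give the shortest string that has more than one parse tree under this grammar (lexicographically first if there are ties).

n and n and n

length 1: no string has ≥2 trees
length 3: no string has ≥2 trees
length 5: n and n and n has 2 parse trees

Two derivations of n and n and n:
  L ⇒ L and L ⇒ L and L and L ⇒ n and L and L ⇒ n and n and L ⇒ n and n and n
  L ⇒ L and L ⇒ n and L ⇒ n and L and L ⇒ n and n and L ⇒ n and n and n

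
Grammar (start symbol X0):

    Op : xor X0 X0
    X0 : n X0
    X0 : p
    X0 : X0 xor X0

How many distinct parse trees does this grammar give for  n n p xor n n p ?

3

Parse trees for n n p xor n n p:
  [X0 n [X0 n [X0 [X0 p] xor [X0 n [X0 n [X0 p]]]]]]
  [X0 n [X0 [X0 n [X0 p]] xor [X0 n [X0 n [X0 p]]]]]
  [X0 [X0 n [X0 n [X0 p]]] xor [X0 n [X0 n [X0 p]]]]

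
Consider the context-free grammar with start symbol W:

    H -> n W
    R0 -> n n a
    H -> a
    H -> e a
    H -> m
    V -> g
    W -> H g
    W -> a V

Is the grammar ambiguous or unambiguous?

Witness: a g

Derivation 1: W ⇒ H g ⇒ a g
Derivation 2: W ⇒ a V ⇒ a g

Two distinct leftmost derivations for the same string.

Ambiguous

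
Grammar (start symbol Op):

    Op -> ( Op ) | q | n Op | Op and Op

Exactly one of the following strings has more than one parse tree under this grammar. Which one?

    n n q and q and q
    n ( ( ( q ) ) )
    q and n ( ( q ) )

n n q and q and q

n n q and q and q: 9 trees
n ( ( ( q ) ) ): 1 tree
q and n ( ( q ) ): 1 tree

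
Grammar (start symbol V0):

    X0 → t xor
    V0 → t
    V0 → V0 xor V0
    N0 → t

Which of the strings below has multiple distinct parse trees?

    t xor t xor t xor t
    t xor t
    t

t xor t xor t xor t

t xor t xor t xor t: 5 trees
t xor t: 1 tree
t: 1 tree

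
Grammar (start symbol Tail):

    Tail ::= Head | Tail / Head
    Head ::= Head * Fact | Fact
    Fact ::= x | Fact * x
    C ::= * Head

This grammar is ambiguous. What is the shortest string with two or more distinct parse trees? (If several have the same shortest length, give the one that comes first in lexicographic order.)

length 1: no string has ≥2 trees
length 3: x * x has 2 parse trees

Two derivations of x * x:
  Tail ⇒ Head ⇒ Head * Fact ⇒ Fact * Fact ⇒ x * Fact ⇒ x * x
  Tail ⇒ Head ⇒ Fact ⇒ Fact * x ⇒ x * x

x * x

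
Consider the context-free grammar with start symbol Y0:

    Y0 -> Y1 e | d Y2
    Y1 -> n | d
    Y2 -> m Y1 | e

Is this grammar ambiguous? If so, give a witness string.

Witness: d e

Derivation 1: Y0 ⇒ Y1 e ⇒ d e
Derivation 2: Y0 ⇒ d Y2 ⇒ d e

Two distinct leftmost derivations for the same string.

Ambiguous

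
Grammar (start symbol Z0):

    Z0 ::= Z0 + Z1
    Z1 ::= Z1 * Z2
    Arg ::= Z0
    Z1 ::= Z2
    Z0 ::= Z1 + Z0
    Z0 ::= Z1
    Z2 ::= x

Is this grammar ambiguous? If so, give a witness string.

Ambiguous

Witness: x + x

Derivation 1: Z0 ⇒ Z0 + Z1 ⇒ Z1 + Z1 ⇒ Z2 + Z1 ⇒ x + Z1 ⇒ x + Z2 ⇒ x + x
Derivation 2: Z0 ⇒ Z1 + Z0 ⇒ Z2 + Z0 ⇒ x + Z0 ⇒ x + Z1 ⇒ x + Z2 ⇒ x + x

Two distinct leftmost derivations for the same string.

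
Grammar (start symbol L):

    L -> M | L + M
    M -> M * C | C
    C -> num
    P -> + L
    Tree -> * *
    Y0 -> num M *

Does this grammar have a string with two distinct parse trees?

Unambiguous

Only L, M, C are reachable from L; ignoring the rest: This is a standard precedence ladder (L over M over C), with each level left-recursive on its own operator ('+' at L, '*' at M). That structure is LR(1), hence unambiguous.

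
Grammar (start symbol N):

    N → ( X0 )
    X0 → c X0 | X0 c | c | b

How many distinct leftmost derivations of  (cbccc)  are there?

Parse trees for (cbccc):
  [N ( [X0 c [X0 [X0 [X0 [X0 b] c] c] c]] )]
  [N ( [X0 [X0 c [X0 [X0 [X0 b] c] c]] c] )]
  [N ( [X0 [X0 [X0 c [X0 [X0 b] c]] c] c] )]
  [N ( [X0 [X0 [X0 [X0 c [X0 b]] c] c] c] )]

4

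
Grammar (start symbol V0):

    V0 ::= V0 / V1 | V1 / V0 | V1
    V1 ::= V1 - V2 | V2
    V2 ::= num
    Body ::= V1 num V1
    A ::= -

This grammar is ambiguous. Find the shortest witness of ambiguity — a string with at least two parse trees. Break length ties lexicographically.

length 1: no string has ≥2 trees
length 3: num / num has 2 parse trees

Two derivations of num / num:
  V0 ⇒ V0 / V1 ⇒ V1 / V1 ⇒ V2 / V1 ⇒ num / V1 ⇒ num / V2 ⇒ num / num
  V0 ⇒ V1 / V0 ⇒ V2 / V0 ⇒ num / V0 ⇒ num / V1 ⇒ num / V2 ⇒ num / num

num / num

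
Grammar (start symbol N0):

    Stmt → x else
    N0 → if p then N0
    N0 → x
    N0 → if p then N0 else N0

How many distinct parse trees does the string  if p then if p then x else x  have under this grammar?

2

Parse trees for if p then if p then x else x:
  [N0 if p then [N0 if p then [N0 x] else [N0 x]]]
  [N0 if p then [N0 if p then [N0 x]] else [N0 x]]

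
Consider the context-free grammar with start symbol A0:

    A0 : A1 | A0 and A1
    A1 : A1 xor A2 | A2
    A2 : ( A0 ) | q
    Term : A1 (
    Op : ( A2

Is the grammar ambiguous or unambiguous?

(Term, Op are unreachable from A0, so their rules don't affect L(A0).) The grammar is stratified — A0 handles 'and' (left-recursive), A1 handles 'xor', A2 atoms. Each operator has a fixed associativity and precedence level, so every string has one parse.

Unambiguous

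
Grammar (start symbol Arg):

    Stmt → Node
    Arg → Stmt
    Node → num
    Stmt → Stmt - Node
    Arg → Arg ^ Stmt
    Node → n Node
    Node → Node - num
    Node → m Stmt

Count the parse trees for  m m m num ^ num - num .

2

Parse trees for m m m num ^ num - num:
  [Arg [Arg [Stmt [Node m [Stmt [Node m [Stmt [Node m [Stmt [Node num]]]]]]]]] ^ [Stmt [Node [Node num] - num]]]
  [Arg [Arg [Stmt [Node m [Stmt [Node m [Stmt [Node m [Stmt [Node num]]]]]]]]] ^ [Stmt [Stmt [Node num]] - [Node num]]]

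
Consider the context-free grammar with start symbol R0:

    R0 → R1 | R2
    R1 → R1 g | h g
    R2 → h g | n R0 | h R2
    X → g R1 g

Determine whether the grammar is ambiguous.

Witness: h g

Derivation 1: R0 ⇒ R1 ⇒ h g
Derivation 2: R0 ⇒ R2 ⇒ h g

Two distinct leftmost derivations for the same string.

Ambiguous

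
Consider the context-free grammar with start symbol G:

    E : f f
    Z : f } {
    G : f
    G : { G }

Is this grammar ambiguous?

Unambiguous

(Z, E are unreachable from G, so their rules don't affect L(G).) L(G) is { openⁿ atom closeⁿ : n ≥ 0 }. The bracket depth fixes n, and the derivation is forced at every step.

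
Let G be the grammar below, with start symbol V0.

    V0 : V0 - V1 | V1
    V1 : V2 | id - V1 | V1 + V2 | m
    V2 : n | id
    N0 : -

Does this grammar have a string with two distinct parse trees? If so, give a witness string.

Witness: id - id

Derivation 1: V0 ⇒ V0 - V1 ⇒ V1 - V1 ⇒ V2 - V1 ⇒ id - V1 ⇒ id - V2 ⇒ id - id
Derivation 2: V0 ⇒ V1 ⇒ id - V1 ⇒ id - V2 ⇒ id - id

Two distinct leftmost derivations for the same string.

Ambiguous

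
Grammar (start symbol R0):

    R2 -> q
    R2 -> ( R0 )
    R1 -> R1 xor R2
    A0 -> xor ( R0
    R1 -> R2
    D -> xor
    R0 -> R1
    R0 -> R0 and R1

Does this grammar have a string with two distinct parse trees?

Only R0, R1, R2 are reachable from R0; ignoring the rest: The grammar is stratified — R0 handles 'and' (left-recursive), R1 handles 'xor', R2 atoms. Each operator has a fixed associativity and precedence level, so every string has one parse.

Unambiguous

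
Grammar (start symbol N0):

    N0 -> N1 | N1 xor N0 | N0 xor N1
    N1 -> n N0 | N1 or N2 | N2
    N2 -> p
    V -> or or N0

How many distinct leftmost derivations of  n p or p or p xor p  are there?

Parse trees for n p or p or p xor p:
  [N0 [N1 n [N0 [N1 [N1 [N1 [N2 p]] or [N2 p]] or [N2 p]] xor [N0 [N1 [N2 p]]]]]]
  [N0 [N1 n [N0 [N0 [N1 [N1 [N1 [N2 p]] or [N2 p]] or [N2 p]]] xor [N1 [N2 p]]]]]
  [N0 [N1 n [N0 [N1 [N1 [N1 [N2 p]] or [N2 p]] or [N2 p]]]] xor [N0 [N1 [N2 p]]]]
  [N0 [N1 [N1 n [N0 [N1 [N1 [N2 p]] or [N2 p]]]] or [N2 p]] xor [N0 [N1 [N2 p]]]]
  [N0 [N1 [N1 [N1 n [N0 [N1 [N2 p]]]] or [N2 p]] or [N2 p]] xor [N0 [N1 [N2 p]]]]
  [N0 [N0 [N1 n [N0 [N1 [N1 [N1 [N2 p]] or [N2 p]] or [N2 p]]]]] xor [N1 [N2 p]]]
  [N0 [N0 [N1 [N1 n [N0 [N1 [N1 [N2 p]] or [N2 p]]]] or [N2 p]]] xor [N1 [N2 p]]]
  [N0 [N0 [N1 [N1 [N1 n [N0 [N1 [N2 p]]]] or [N2 p]] or [N2 p]]] xor [N1 [N2 p]]]

8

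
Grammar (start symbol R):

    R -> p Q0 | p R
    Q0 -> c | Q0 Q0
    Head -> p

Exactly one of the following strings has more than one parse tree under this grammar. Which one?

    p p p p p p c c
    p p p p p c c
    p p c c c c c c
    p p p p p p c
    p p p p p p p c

p p c c c c c c

p p p p p p c c: 1 tree
p p p p p c c: 1 tree
p p c c c c c c: 42 trees
p p p p p p c: 1 tree
p p p p p p p c: 1 tree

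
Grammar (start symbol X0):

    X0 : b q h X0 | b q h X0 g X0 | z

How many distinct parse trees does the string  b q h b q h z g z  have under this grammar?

2

Parse trees for b q h b q h z g z:
  [X0 b q h [X0 b q h [X0 z] g [X0 z]]]
  [X0 b q h [X0 b q h [X0 z]] g [X0 z]]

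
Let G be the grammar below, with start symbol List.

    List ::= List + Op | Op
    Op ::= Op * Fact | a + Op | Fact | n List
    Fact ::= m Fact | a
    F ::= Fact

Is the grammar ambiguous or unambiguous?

Witness: a + a

Derivation 1: List ⇒ List + Op ⇒ Op + Op ⇒ Fact + Op ⇒ a + Op ⇒ a + Fact ⇒ a + a
Derivation 2: List ⇒ Op ⇒ a + Op ⇒ a + Fact ⇒ a + a

Two distinct leftmost derivations for the same string.

Ambiguous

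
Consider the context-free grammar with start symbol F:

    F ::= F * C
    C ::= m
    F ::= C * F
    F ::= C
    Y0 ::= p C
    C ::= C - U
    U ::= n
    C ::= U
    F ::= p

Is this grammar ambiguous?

Witness: m * m

Derivation 1: F ⇒ F * C ⇒ C * C ⇒ m * C ⇒ m * m
Derivation 2: F ⇒ C * F ⇒ m * F ⇒ m * C ⇒ m * m

Two distinct leftmost derivations for the same string.

Ambiguous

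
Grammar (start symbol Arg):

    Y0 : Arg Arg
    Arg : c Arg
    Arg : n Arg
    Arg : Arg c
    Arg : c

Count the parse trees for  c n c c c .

Parse trees for c n c c c (showing first 6 of 11):
  [Arg c [Arg n [Arg c [Arg c [Arg c]]]]]
  [Arg c [Arg n [Arg c [Arg [Arg c] c]]]]
  [Arg c [Arg n [Arg [Arg c [Arg c]] c]]]
  [Arg c [Arg n [Arg [Arg [Arg c] c] c]]]
  [Arg c [Arg [Arg n [Arg c [Arg c]]] c]]
  [Arg c [Arg [Arg n [Arg [Arg c] c]] c]]

11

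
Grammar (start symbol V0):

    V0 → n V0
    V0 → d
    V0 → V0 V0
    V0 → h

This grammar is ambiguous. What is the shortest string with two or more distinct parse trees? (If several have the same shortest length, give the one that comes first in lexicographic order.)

length 1: no string has ≥2 trees
length 2: no string has ≥2 trees
length 3: d d d has 2 parse trees

Two derivations of d d d:
  V0 ⇒ V0 V0 ⇒ d V0 ⇒ d V0 V0 ⇒ d d V0 ⇒ d d d
  V0 ⇒ V0 V0 ⇒ V0 V0 V0 ⇒ d V0 V0 ⇒ d d V0 ⇒ d d d

d d d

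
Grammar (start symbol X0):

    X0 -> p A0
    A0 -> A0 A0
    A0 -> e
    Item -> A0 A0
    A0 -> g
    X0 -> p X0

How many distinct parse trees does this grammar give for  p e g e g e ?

14

Parse trees for p e g e g e (showing first 6 of 14):
  [X0 p [A0 [A0 e] [A0 [A0 g] [A0 [A0 e] [A0 [A0 g] [A0 e]]]]]]
  [X0 p [A0 [A0 e] [A0 [A0 g] [A0 [A0 [A0 e] [A0 g]] [A0 e]]]]]
  [X0 p [A0 [A0 e] [A0 [A0 [A0 g] [A0 e]] [A0 [A0 g] [A0 e]]]]]
  [X0 p [A0 [A0 e] [A0 [A0 [A0 g] [A0 [A0 e] [A0 g]]] [A0 e]]]]
  [X0 p [A0 [A0 e] [A0 [A0 [A0 [A0 g] [A0 e]] [A0 g]] [A0 e]]]]
  [X0 p [A0 [A0 [A0 e] [A0 g]] [A0 [A0 e] [A0 [A0 g] [A0 e]]]]]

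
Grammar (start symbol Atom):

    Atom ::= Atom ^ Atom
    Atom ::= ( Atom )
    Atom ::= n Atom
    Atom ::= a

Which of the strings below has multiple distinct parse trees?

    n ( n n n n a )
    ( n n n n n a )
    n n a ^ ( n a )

n ( n n n n a ): 1 tree
( n n n n n a ): 1 tree
n n a ^ ( n a ): 3 trees

n n a ^ ( n a )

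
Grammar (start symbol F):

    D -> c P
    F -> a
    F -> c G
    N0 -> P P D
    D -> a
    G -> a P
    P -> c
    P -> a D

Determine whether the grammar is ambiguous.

Unambiguous

(N0 is unreachable from F, so its rules don't affect L(F).) The reachable rules are right-linear with at most one rule per (nonterminal, next-terminal) pair. Each input token forces the next rule, so parsing is deterministic.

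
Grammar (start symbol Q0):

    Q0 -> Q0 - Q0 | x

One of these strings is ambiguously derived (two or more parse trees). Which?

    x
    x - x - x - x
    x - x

x: 1 tree
x - x - x - x: 5 trees
x - x: 1 tree

x - x - x - x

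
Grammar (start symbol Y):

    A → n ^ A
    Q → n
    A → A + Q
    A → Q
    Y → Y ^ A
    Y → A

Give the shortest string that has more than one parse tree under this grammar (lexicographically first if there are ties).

n ^ n

length 1: no string has ≥2 trees
length 3: n ^ n has 2 parse trees

Two derivations of n ^ n:
  Y ⇒ Y ^ A ⇒ A ^ A ⇒ Q ^ A ⇒ n ^ A ⇒ n ^ Q ⇒ n ^ n
  Y ⇒ A ⇒ n ^ A ⇒ n ^ Q ⇒ n ^ n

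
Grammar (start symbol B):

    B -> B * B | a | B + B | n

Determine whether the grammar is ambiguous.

Witness: a * a * a

Derivation 1: B ⇒ B * B ⇒ B * B * B ⇒ a * B * B ⇒ a * a * B ⇒ a * a * a
Derivation 2: B ⇒ B * B ⇒ a * B ⇒ a * B * B ⇒ a * a * B ⇒ a * a * a

Two distinct leftmost derivations for the same string.

Ambiguous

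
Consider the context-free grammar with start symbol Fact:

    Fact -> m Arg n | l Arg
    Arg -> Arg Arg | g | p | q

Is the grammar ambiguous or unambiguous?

Ambiguous

Witness: l g g g

Derivation 1: Fact ⇒ l Arg ⇒ l Arg Arg ⇒ l Arg Arg Arg ⇒ l g Arg Arg ⇒ l g g Arg ⇒ l g g g
Derivation 2: Fact ⇒ l Arg ⇒ l Arg Arg ⇒ l g Arg ⇒ l g Arg Arg ⇒ l g g Arg ⇒ l g g g

Two distinct leftmost derivations for the same string.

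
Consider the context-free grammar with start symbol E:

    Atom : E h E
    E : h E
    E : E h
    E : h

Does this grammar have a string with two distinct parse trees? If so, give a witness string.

Ambiguous

Witness: h h

Derivation 1: E ⇒ h E ⇒ h h
Derivation 2: E ⇒ E h ⇒ h h

Two distinct leftmost derivations for the same string.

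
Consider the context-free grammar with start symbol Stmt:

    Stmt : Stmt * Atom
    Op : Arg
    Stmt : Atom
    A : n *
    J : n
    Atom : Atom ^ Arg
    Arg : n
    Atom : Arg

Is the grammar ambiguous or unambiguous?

Only Stmt, Atom, Arg are reachable from Stmt; ignoring the rest: The grammar is stratified — Stmt handles '*' (left-recursive), Atom handles '^', Arg atoms. Each operator has a fixed associativity and precedence level, so every string has one parse.

Unambiguous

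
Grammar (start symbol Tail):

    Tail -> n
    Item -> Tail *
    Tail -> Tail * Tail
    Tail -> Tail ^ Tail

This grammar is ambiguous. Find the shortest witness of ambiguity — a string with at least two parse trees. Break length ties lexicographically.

length 1: no string has ≥2 trees
length 3: no string has ≥2 trees
length 5: n * n * n has 2 parse trees

Two derivations of n * n * n:
  Tail ⇒ Tail * Tail ⇒ n * Tail ⇒ n * Tail * Tail ⇒ n * n * Tail ⇒ n * n * n
  Tail ⇒ Tail * Tail ⇒ Tail * Tail * Tail ⇒ n * Tail * Tail ⇒ n * n * Tail ⇒ n * n * n

n * n * n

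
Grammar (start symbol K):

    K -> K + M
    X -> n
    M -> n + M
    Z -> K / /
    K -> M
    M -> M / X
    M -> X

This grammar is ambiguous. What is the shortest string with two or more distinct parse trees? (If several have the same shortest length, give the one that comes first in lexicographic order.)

length 1: no string has ≥2 trees
length 3: n + n has 2 parse trees

Two derivations of n + n:
  K ⇒ K + M ⇒ M + M ⇒ X + M ⇒ n + M ⇒ n + X ⇒ n + n
  K ⇒ M ⇒ n + M ⇒ n + X ⇒ n + n

n + n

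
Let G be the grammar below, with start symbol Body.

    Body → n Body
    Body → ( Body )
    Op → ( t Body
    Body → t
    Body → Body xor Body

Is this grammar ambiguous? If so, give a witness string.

Witness: n t xor t

Derivation 1: Body ⇒ n Body ⇒ n Body xor Body ⇒ n t xor Body ⇒ n t xor t
Derivation 2: Body ⇒ Body xor Body ⇒ n Body xor Body ⇒ n t xor Body ⇒ n t xor t

Two distinct leftmost derivations for the same string.

Ambiguous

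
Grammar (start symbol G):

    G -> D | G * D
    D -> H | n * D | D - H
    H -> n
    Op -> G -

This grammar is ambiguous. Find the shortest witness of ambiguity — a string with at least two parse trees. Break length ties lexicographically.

length 1: no string has ≥2 trees
length 3: n * n has 2 parse trees

Two derivations of n * n:
  G ⇒ D ⇒ n * D ⇒ n * H ⇒ n * n
  G ⇒ G * D ⇒ D * D ⇒ H * D ⇒ n * D ⇒ n * H ⇒ n * n

n * n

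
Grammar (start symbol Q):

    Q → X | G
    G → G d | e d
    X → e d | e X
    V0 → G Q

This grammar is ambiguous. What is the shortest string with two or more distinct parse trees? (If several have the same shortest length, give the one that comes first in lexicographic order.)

e d

length 2: e d has 2 parse trees

Two derivations of e d:
  Q ⇒ X ⇒ e d
  Q ⇒ G ⇒ e d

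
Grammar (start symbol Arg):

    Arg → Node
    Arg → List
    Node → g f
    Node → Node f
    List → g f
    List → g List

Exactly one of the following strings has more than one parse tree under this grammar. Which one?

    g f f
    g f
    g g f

g f f: 1 tree
g f: 2 trees
g g f: 1 tree

g f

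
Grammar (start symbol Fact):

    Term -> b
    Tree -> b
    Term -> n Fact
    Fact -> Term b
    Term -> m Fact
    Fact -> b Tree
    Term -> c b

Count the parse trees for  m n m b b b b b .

Parse trees for m n m b b b b b:
  [Fact [Term m [Fact [Term n [Fact [Term m [Fact [Term b] b]] b]] b]] b]
  [Fact [Term m [Fact [Term n [Fact [Term m [Fact b [Tree b]]] b]] b]] b]

2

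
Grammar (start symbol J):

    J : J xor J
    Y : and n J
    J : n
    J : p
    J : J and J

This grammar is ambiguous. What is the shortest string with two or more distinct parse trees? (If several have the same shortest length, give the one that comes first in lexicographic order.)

length 1: no string has ≥2 trees
length 3: no string has ≥2 trees
length 5: n and n and n has 2 parse trees

Two derivations of n and n and n:
  J ⇒ J and J ⇒ n and J ⇒ n and J and J ⇒ n and n and J ⇒ n and n and n
  J ⇒ J and J ⇒ J and J and J ⇒ n and J and J ⇒ n and n and J ⇒ n and n and n

n and n and n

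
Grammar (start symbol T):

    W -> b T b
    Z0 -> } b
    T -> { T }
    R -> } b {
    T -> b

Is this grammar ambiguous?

Unambiguous

Only T is reachable from T; ignoring the rest: L(T) is { openⁿ atom closeⁿ : n ≥ 0 }. The bracket depth fixes n, and the derivation is forced at every step.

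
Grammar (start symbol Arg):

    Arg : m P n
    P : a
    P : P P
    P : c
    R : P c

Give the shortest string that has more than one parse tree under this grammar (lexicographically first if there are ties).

length 3: no string has ≥2 trees
length 4: no string has ≥2 trees
length 5: m a a a n has 2 parse trees

Two derivations of m a a a n:
  Arg ⇒ m P n ⇒ m P P n ⇒ m a P n ⇒ m a P P n ⇒ m a a P n ⇒ m a a a n
  Arg ⇒ m P n ⇒ m P P n ⇒ m P P P n ⇒ m a P P n ⇒ m a a P n ⇒ m a a a n

m a a a n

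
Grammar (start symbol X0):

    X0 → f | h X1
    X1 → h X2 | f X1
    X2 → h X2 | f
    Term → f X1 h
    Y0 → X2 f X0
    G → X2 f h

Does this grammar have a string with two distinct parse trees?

Only X0, X1, X2 are reachable from X0; ignoring the rest: The reachable rules are right-linear with at most one rule per (nonterminal, next-terminal) pair. Each input token forces the next rule, so parsing is deterministic.

Unambiguous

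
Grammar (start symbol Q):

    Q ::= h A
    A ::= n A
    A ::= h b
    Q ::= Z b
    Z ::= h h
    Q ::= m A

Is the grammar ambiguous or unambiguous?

Witness: h h b

Derivation 1: Q ⇒ h A ⇒ h h b
Derivation 2: Q ⇒ Z b ⇒ h h b

Two distinct leftmost derivations for the same string.

Ambiguous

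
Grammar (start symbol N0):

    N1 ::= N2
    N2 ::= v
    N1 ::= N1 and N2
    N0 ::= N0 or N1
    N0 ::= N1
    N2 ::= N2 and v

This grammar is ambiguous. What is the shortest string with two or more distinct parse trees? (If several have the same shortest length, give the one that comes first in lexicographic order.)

v and v

length 1: no string has ≥2 trees
length 3: v and v has 2 parse trees

Two derivations of v and v:
  N0 ⇒ N1 ⇒ N2 ⇒ N2 and v ⇒ v and v
  N0 ⇒ N1 ⇒ N1 and N2 ⇒ N2 and N2 ⇒ v and N2 ⇒ v and v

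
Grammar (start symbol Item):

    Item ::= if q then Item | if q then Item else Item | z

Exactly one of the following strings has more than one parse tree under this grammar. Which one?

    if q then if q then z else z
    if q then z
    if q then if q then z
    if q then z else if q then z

if q then if q then z else z

if q then if q then z else z: 2 trees
if q then z: 1 tree
if q then if q then z: 1 tree
if q then z else if q then z: 1 tree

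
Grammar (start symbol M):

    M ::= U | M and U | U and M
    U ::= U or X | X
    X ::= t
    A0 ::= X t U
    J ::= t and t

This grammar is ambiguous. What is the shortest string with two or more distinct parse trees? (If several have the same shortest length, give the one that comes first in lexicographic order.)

length 1: no string has ≥2 trees
length 3: t and t has 2 parse trees

Two derivations of t and t:
  M ⇒ M and U ⇒ U and U ⇒ X and U ⇒ t and U ⇒ t and X ⇒ t and t
  M ⇒ U and M ⇒ X and M ⇒ t and M ⇒ t and U ⇒ t and X ⇒ t and t

t and t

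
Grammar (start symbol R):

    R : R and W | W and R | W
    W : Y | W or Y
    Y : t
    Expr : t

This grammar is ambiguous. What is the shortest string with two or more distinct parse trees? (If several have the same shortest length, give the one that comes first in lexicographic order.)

t and t

length 1: no string has ≥2 trees
length 3: t and t has 2 parse trees

Two derivations of t and t:
  R ⇒ R and W ⇒ W and W ⇒ Y and W ⇒ t and W ⇒ t and Y ⇒ t and t
  R ⇒ W and R ⇒ Y and R ⇒ t and R ⇒ t and W ⇒ t and Y ⇒ t and t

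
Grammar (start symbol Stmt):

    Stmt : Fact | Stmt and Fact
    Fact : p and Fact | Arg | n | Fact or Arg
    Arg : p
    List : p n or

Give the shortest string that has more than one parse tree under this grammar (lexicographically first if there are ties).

length 1: no string has ≥2 trees
length 3: p and n has 2 parse trees

Two derivations of p and n:
  Stmt ⇒ Fact ⇒ p and Fact ⇒ p and n
  Stmt ⇒ Stmt and Fact ⇒ Fact and Fact ⇒ Arg and Fact ⇒ p and Fact ⇒ p and n

p and n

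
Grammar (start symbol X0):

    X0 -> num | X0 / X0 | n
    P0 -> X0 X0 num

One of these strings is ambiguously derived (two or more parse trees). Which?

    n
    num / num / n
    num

n: 1 tree
num / num / n: 2 trees
num: 1 tree

num / num / n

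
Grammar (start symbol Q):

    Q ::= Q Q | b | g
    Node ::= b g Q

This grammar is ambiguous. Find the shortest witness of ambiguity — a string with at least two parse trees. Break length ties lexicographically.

b b b

length 1: no string has ≥2 trees
length 2: no string has ≥2 trees
length 3: b b b has 2 parse trees

Two derivations of b b b:
  Q ⇒ Q Q ⇒ Q Q Q ⇒ b Q Q ⇒ b b Q ⇒ b b b
  Q ⇒ Q Q ⇒ b Q ⇒ b Q Q ⇒ b b Q ⇒ b b b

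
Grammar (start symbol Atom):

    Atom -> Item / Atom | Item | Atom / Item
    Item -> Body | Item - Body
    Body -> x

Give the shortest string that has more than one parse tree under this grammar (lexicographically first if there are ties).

x / x

length 1: no string has ≥2 trees
length 3: x / x has 2 parse trees

Two derivations of x / x:
  Atom ⇒ Item / Atom ⇒ Body / Atom ⇒ x / Atom ⇒ x / Item ⇒ x / Body ⇒ x / x
  Atom ⇒ Atom / Item ⇒ Item / Item ⇒ Body / Item ⇒ x / Item ⇒ x / Body ⇒ x / x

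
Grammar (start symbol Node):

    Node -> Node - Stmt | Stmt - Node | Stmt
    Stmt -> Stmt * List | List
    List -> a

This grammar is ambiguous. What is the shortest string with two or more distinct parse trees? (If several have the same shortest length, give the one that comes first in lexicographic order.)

a - a

length 1: no string has ≥2 trees
length 3: a - a has 2 parse trees

Two derivations of a - a:
  Node ⇒ Node - Stmt ⇒ Stmt - Stmt ⇒ List - Stmt ⇒ a - Stmt ⇒ a - List ⇒ a - a
  Node ⇒ Stmt - Node ⇒ List - Node ⇒ a - Node ⇒ a - Stmt ⇒ a - List ⇒ a - a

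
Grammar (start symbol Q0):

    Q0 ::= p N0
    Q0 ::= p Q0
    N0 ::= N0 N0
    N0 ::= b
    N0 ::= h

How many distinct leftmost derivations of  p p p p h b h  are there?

Parse trees for p p p p h b h:
  [Q0 p [Q0 p [Q0 p [Q0 p [N0 [N0 h] [N0 [N0 b] [N0 h]]]]]]]
  [Q0 p [Q0 p [Q0 p [Q0 p [N0 [N0 [N0 h] [N0 b]] [N0 h]]]]]]

2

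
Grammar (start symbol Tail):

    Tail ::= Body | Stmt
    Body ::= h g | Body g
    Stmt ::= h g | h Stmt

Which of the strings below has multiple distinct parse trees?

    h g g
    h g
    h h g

h g g: 1 tree
h g: 2 trees
h h g: 1 tree

h g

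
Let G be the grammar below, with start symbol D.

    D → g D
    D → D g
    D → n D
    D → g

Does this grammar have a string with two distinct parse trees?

Ambiguous

Witness: g g

Derivation 1: D ⇒ g D ⇒ g g
Derivation 2: D ⇒ D g ⇒ g g

Two distinct leftmost derivations for the same string.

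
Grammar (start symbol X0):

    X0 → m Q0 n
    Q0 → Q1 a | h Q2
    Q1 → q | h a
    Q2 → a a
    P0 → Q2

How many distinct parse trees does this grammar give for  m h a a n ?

Parse trees for m h a a n:
  [X0 m [Q0 [Q1 h a] a] n]
  [X0 m [Q0 h [Q2 a a]] n]

2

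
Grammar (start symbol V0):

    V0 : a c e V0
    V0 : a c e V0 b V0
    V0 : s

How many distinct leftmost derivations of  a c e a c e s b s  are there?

2

Parse trees for a c e a c e s b s:
  [V0 a c e [V0 a c e [V0 s] b [V0 s]]]
  [V0 a c e [V0 a c e [V0 s]] b [V0 s]]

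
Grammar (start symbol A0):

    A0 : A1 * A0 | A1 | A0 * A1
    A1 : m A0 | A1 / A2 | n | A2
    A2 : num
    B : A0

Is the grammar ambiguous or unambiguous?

Ambiguous

Witness: n * n

Derivation 1: A0 ⇒ A1 * A0 ⇒ n * A0 ⇒ n * A1 ⇒ n * n
Derivation 2: A0 ⇒ A0 * A1 ⇒ A1 * A1 ⇒ n * A1 ⇒ n * n

Two distinct leftmost derivations for the same string.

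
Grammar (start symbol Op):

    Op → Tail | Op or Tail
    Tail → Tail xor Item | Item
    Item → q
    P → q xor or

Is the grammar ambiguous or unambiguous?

Only Op, Tail, Item are reachable from Op; ignoring the rest: This is a standard precedence ladder (Op over Tail over Item), with each level left-recursive on its own operator ('or' at Op, 'xor' at Tail). That structure is LR(1), hence unambiguous.

Unambiguous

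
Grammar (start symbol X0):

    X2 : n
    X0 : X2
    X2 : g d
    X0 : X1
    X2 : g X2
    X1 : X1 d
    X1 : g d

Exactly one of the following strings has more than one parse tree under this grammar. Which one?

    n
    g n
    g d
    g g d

n: 1 tree
g n: 1 tree
g d: 2 trees
g g d: 1 tree

g d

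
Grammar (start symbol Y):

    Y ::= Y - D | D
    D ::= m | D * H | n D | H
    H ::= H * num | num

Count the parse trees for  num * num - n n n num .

Parse trees for num * num - n n n num:
  [Y [Y [D [D [H num]] * [H num]]] - [D n [D n [D n [D [H num]]]]]]
  [Y [Y [D [H [H num] * num]]] - [D n [D n [D n [D [H num]]]]]]

2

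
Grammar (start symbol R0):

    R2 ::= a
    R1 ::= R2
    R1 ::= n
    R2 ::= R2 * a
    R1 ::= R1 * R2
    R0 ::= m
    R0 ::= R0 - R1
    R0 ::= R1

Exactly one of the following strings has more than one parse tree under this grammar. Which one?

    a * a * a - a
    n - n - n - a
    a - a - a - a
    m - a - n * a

a * a * a - a: 4 trees
n - n - n - a: 1 tree
a - a - a - a: 1 tree
m - a - n * a: 1 tree

a * a * a - a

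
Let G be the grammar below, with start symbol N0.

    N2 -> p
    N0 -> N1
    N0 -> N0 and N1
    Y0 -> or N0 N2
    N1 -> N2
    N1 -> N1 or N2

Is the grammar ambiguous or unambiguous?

Unambiguous

Only N0, N1, N2 are reachable from N0; ignoring the rest: This is a standard precedence ladder (N0 over N1 over N2), with each level left-recursive on its own operator ('and' at N0, 'or' at N1). That structure is LR(1), hence unambiguous.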